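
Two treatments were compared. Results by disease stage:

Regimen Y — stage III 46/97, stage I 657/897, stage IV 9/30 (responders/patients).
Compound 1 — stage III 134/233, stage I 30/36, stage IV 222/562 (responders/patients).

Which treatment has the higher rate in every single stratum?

Compound 1

Stage III: Regimen Y 46/97 = 47.4%, Compound 1 134/233 = 57.5% → Compound 1
Stage I: Regimen Y 657/897 = 73.2%, Compound 1 30/36 = 83.3% → Compound 1
Stage IV: Regimen Y 9/30 = 30.0%, Compound 1 222/562 = 39.5% → Compound 1
Compound 1 has the higher rate in all 3 groups.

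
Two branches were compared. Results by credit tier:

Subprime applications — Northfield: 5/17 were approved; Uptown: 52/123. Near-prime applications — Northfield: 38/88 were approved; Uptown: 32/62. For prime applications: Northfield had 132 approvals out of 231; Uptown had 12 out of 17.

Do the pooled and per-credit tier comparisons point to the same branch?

No

Subprime: Northfield 5/17 = 29.4%, Uptown 52/123 = 42.3% → Uptown
Near-prime: Northfield 38/88 = 43.2%, Uptown 32/62 = 51.6% → Uptown
Prime: Northfield 132/231 = 57.1%, Uptown 12/17 = 70.6% → Uptown
Overall: Northfield 175/336 = 52.1%, Uptown 96/202 = 47.5% → Northfield
Uptown wins each credit group but Northfield wins overall — the comparison reverses. Uptown's applications skew toward subprime, which has a lower base rate.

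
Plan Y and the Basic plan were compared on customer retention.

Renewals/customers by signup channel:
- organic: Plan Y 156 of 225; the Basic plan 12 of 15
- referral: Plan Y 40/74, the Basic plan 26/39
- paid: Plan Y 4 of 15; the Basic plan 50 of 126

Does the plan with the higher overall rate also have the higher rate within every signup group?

Organic: Plan Y 156/225 = 69.3%, the Basic plan 12/15 = 80.0% → the Basic plan
Referral: Plan Y 40/74 = 54.1%, the Basic plan 26/39 = 66.7% → the Basic plan
Paid: Plan Y 4/15 = 26.7%, the Basic plan 50/126 = 39.7% → the Basic plan
Overall: Plan Y 200/314 = 63.7%, the Basic plan 88/180 = 48.9% → Plan Y
The Basic plan wins each signup group but Plan Y wins overall — the comparison reverses. The Basic plan's customers skew toward paid, which has a lower base rate.

No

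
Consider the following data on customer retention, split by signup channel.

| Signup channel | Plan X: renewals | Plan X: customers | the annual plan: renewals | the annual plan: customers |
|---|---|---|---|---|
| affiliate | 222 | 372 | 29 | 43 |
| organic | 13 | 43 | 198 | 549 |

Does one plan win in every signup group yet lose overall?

Yes

Affiliate: Plan X 222/372 = 59.7%, the annual plan 29/43 = 67.4% → the annual plan
Organic: Plan X 13/43 = 30.2%, the annual plan 198/549 = 36.1% → the annual plan
Overall: Plan X 235/415 = 56.6%, the annual plan 227/592 = 38.3% → Plan X
The annual plan wins each signup group but Plan X wins overall — the comparison reverses. The annual plan's customers skew toward organic, which has a lower base rate.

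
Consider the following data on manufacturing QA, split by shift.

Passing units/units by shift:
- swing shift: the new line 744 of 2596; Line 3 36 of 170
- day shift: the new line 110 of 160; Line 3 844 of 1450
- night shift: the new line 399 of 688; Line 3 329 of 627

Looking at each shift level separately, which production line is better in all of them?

Swing shift: the new line 744/2596 = 28.7%, Line 3 36/170 = 21.2% → the new line
Day shift: the new line 110/160 = 68.8%, Line 3 844/1450 = 58.2% → the new line
Night shift: the new line 399/688 = 58.0%, Line 3 329/627 = 52.5% → the new line
The new line has the higher rate in all 3 groups.

the new line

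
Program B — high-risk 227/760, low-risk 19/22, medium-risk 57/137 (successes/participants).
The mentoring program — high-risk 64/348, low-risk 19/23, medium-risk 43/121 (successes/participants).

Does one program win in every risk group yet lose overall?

No

High-risk: Program B 227/760 = 29.9%, the mentoring program 64/348 = 18.4% → Program B
Low-risk: Program B 19/22 = 86.4%, the mentoring program 19/23 = 82.6% → Program B
Medium-risk: Program B 57/137 = 41.6%, the mentoring program 43/121 = 35.5% → Program B
Overall: Program B 303/919 = 33.0%, the mentoring program 126/492 = 25.6% → Program B
Program B wins overall and in every risk group — no reversal.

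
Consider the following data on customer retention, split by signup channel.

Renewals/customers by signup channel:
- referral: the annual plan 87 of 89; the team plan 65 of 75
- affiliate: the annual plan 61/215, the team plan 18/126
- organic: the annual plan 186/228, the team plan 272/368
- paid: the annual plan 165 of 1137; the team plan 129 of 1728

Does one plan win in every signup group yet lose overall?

Referral: the annual plan 87/89 = 97.8%, the team plan 65/75 = 86.7% → the annual plan
Affiliate: the annual plan 61/215 = 28.4%, the team plan 18/126 = 14.3% → the annual plan
Organic: the annual plan 186/228 = 81.6%, the team plan 272/368 = 73.9% → the annual plan
Paid: the annual plan 165/1137 = 14.5%, the team plan 129/1728 = 7.5% → the annual plan
Overall: the annual plan 499/1669 = 29.9%, the team plan 484/2297 = 21.1% → the annual plan
The annual plan wins overall and in every signup group — no reversal.

No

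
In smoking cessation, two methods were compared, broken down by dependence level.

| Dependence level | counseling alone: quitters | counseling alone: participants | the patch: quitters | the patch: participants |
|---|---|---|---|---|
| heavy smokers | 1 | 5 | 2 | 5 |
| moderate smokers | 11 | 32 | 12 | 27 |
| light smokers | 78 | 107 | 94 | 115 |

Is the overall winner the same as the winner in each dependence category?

Yes

Heavy smokers: counseling alone 1/5 = 20.0%, the patch 2/5 = 40.0% → the patch
Moderate smokers: counseling alone 11/32 = 34.4%, the patch 12/27 = 44.4% → the patch
Light smokers: counseling alone 78/107 = 72.9%, the patch 94/115 = 81.7% → the patch
Overall: counseling alone 90/144 = 62.5%, the patch 108/147 = 73.5% → the patch
The patch wins overall and in every dependence group — no reversal.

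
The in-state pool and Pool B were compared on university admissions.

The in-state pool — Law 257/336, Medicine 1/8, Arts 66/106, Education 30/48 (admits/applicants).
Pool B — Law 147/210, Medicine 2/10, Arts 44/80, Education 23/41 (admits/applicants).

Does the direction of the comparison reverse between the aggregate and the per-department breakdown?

Law: the in-state pool 257/336 = 76.5%, Pool B 147/210 = 70.0% → the in-state pool
Medicine: the in-state pool 1/8 = 12.5%, Pool B 2/10 = 20.0% → Pool B
Arts: the in-state pool 66/106 = 62.3%, Pool B 44/80 = 55.0% → the in-state pool
Education: the in-state pool 30/48 = 62.5%, Pool B 23/41 = 56.1% → the in-state pool
Overall: the in-state pool 354/498 = 71.1%, Pool B 216/341 = 63.3% → the in-state pool
Neither sweeps: the in-state pool wins 3 of 4 groups, Pool B wins 1. The in-state pool wins overall but not every group — no Simpson reversal.

No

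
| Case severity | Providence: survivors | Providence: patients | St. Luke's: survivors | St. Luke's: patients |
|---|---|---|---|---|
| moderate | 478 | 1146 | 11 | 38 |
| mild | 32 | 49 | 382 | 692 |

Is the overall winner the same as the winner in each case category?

Moderate: Providence 478/1146 = 41.7%, St. Luke's 11/38 = 28.9% → Providence
Mild: Providence 32/49 = 65.3%, St. Luke's 382/692 = 55.2% → Providence
Overall: Providence 510/1195 = 42.7%, St. Luke's 393/730 = 53.8% → St. Luke's
Providence wins each case group but St. Luke's wins overall — the comparison reverses. Providence's patients skew toward moderate, which has a lower base rate.

No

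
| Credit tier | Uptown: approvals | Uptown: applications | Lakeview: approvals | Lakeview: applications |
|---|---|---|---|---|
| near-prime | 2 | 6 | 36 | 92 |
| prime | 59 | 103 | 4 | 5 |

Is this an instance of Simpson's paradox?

Near-prime: Uptown 2/6 = 33.3%, Lakeview 36/92 = 39.1% → Lakeview
Prime: Uptown 59/103 = 57.3%, Lakeview 4/5 = 80.0% → Lakeview
Overall: Uptown 61/109 = 56.0%, Lakeview 40/97 = 41.2% → Uptown
Lakeview wins each credit group but Uptown wins overall — the comparison reverses. Lakeview's applications skew toward near-prime, which has a lower base rate.

Yes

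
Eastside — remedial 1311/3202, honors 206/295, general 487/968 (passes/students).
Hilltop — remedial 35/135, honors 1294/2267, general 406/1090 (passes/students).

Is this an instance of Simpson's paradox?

Remedial: Eastside 1311/3202 = 40.9%, Hilltop 35/135 = 25.9% → Eastside
Honors: Eastside 206/295 = 69.8%, Hilltop 1294/2267 = 57.1% → Eastside
General: Eastside 487/968 = 50.3%, Hilltop 406/1090 = 37.2% → Eastside
Overall: Eastside 2004/4465 = 44.9%, Hilltop 1735/3492 = 49.7% → Hilltop
Eastside wins each student group but Hilltop wins overall — the comparison reverses. Eastside's students skew toward remedial, which has a lower base rate.

Yes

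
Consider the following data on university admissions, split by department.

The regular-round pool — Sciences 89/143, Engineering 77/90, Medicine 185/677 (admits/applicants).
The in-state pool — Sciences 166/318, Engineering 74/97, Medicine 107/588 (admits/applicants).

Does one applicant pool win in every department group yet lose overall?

No

Sciences: the regular-round pool 89/143 = 62.2%, the in-state pool 166/318 = 52.2% → the regular-round pool
Engineering: the regular-round pool 77/90 = 85.6%, the in-state pool 74/97 = 76.3% → the regular-round pool
Medicine: the regular-round pool 185/677 = 27.3%, the in-state pool 107/588 = 18.2% → the regular-round pool
Overall: the regular-round pool 351/910 = 38.6%, the in-state pool 347/1003 = 34.6% → the regular-round pool
The regular-round pool wins overall and in every department group — no reversal.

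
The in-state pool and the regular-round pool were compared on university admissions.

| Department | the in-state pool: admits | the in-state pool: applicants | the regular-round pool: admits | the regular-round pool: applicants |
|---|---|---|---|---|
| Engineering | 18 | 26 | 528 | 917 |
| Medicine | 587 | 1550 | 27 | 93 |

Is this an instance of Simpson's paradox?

Yes

Engineering: the in-state pool 18/26 = 69.2%, the regular-round pool 528/917 = 57.6% → the in-state pool
Medicine: the in-state pool 587/1550 = 37.9%, the regular-round pool 27/93 = 29.0% → the in-state pool
Overall: the in-state pool 605/1576 = 38.4%, the regular-round pool 555/1010 = 55.0% → the regular-round pool
The in-state pool wins each department group but the regular-round pool wins overall — the comparison reverses. The in-state pool's applicants skew toward Medicine, which has a lower base rate.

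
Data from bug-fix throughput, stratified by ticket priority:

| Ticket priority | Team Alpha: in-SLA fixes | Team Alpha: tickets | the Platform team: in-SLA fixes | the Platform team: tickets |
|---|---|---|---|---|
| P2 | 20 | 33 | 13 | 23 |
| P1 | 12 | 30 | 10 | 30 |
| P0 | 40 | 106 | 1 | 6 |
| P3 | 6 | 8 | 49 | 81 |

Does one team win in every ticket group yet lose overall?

P2: Team Alpha 20/33 = 60.6%, the Platform team 13/23 = 56.5% → Team Alpha
P1: Team Alpha 12/30 = 40.0%, the Platform team 10/30 = 33.3% → Team Alpha
P0: Team Alpha 40/106 = 37.7%, the Platform team 1/6 = 16.7% → Team Alpha
P3: Team Alpha 6/8 = 75.0%, the Platform team 49/81 = 60.5% → Team Alpha
Overall: Team Alpha 78/177 = 44.1%, the Platform team 73/140 = 52.1% → the Platform team
Team Alpha wins each ticket group but the Platform team wins overall — the comparison reverses. Team Alpha's tickets skew toward P0, which has a lower base rate.

Yes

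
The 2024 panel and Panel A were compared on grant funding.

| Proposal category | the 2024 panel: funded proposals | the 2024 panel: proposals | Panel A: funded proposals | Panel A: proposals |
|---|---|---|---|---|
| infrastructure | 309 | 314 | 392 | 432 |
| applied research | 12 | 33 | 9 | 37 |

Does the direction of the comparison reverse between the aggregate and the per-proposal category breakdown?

No

Infrastructure: the 2024 panel 309/314 = 98.4%, Panel A 392/432 = 90.7% → the 2024 panel
Applied research: the 2024 panel 12/33 = 36.4%, Panel A 9/37 = 24.3% → the 2024 panel
Overall: the 2024 panel 321/347 = 92.5%, Panel A 401/469 = 85.5% → the 2024 panel
The 2024 panel wins overall and in every proposal group — no reversal.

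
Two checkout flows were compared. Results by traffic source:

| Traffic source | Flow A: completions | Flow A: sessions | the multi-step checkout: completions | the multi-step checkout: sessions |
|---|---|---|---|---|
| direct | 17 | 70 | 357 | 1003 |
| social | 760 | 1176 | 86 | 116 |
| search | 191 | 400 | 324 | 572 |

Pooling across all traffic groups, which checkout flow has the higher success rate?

Flow A

Direct: Flow A 17/70 = 24.3%, the multi-step checkout 357/1003 = 35.6% → the multi-step checkout
Social: Flow A 760/1176 = 64.6%, the multi-step checkout 86/116 = 74.1% → the multi-step checkout
Search: Flow A 191/400 = 47.8%, the multi-step checkout 324/572 = 56.6% → the multi-step checkout
Overall: Flow A 968/1646 = 58.8%, the multi-step checkout 767/1691 = 45.4% → Flow A
(The multi-step checkout wins every traffic group but Flow A wins overall — the multi-step checkout's sessions skew toward the low-rate direct group.)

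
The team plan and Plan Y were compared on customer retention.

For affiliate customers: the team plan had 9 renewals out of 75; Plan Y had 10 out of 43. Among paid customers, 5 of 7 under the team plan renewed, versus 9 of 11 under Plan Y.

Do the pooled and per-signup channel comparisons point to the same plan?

Affiliate: the team plan 9/75 = 12.0%, Plan Y 10/43 = 23.3% → Plan Y
Paid: the team plan 5/7 = 71.4%, Plan Y 9/11 = 81.8% → Plan Y
Overall: the team plan 14/82 = 17.1%, Plan Y 19/54 = 35.2% → Plan Y
Plan Y wins overall and in every signup group — no reversal.

Yes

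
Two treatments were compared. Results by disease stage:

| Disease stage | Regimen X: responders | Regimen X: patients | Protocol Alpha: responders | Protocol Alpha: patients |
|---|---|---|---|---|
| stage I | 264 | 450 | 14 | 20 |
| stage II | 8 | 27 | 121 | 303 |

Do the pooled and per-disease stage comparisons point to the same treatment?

Stage I: Regimen X 264/450 = 58.7%, Protocol Alpha 14/20 = 70.0% → Protocol Alpha
Stage II: Regimen X 8/27 = 29.6%, Protocol Alpha 121/303 = 39.9% → Protocol Alpha
Overall: Regimen X 272/477 = 57.0%, Protocol Alpha 135/323 = 41.8% → Regimen X
Protocol Alpha wins each disease group but Regimen X wins overall — the comparison reverses. Protocol Alpha's patients skew toward stage II, which has a lower base rate.

No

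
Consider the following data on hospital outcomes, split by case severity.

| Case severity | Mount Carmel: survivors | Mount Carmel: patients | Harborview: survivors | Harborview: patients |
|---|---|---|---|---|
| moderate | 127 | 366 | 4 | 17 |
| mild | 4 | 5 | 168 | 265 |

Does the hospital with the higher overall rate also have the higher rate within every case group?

No

Moderate: Mount Carmel 127/366 = 34.7%, Harborview 4/17 = 23.5% → Mount Carmel
Mild: Mount Carmel 4/5 = 80.0%, Harborview 168/265 = 63.4% → Mount Carmel
Overall: Mount Carmel 131/371 = 35.3%, Harborview 172/282 = 61.0% → Harborview
Mount Carmel wins each case group but Harborview wins overall — the comparison reverses. Mount Carmel's patients skew toward moderate, which has a lower base rate.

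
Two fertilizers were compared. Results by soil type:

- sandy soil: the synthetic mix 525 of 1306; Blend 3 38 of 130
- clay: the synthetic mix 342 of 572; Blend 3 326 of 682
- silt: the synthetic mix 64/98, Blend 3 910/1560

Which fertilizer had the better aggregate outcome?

Blend 3

Sandy soil: the synthetic mix 525/1306 = 40.2%, Blend 3 38/130 = 29.2% → the synthetic mix
Clay: the synthetic mix 342/572 = 59.8%, Blend 3 326/682 = 47.8% → the synthetic mix
Silt: the synthetic mix 64/98 = 65.3%, Blend 3 910/1560 = 58.3% → the synthetic mix
Overall: the synthetic mix 931/1976 = 47.1%, Blend 3 1274/2372 = 53.7% → Blend 3
(The synthetic mix wins every soil group but Blend 3 wins overall — the synthetic mix's plots skew toward the low-rate sandy soil group.)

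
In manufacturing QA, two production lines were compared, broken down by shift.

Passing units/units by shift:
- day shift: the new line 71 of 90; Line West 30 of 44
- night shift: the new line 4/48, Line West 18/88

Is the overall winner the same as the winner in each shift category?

No

Day shift: the new line 71/90 = 78.9%, Line West 30/44 = 68.2% → the new line
Night shift: the new line 4/48 = 8.3%, Line West 18/88 = 20.5% → Line West
Overall: the new line 75/138 = 54.3%, Line West 48/132 = 36.4% → the new line
Neither sweeps: the new line wins 1 of 2 groups, Line West wins 1. The new line wins overall but not every group — no Simpson reversal.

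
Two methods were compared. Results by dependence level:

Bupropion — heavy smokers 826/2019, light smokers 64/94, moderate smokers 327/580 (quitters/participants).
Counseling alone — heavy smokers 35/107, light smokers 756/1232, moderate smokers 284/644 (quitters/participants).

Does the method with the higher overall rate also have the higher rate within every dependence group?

No

Heavy smokers: bupropion 826/2019 = 40.9%, counseling alone 35/107 = 32.7% → bupropion
Light smokers: bupropion 64/94 = 68.1%, counseling alone 756/1232 = 61.4% → bupropion
Moderate smokers: bupropion 327/580 = 56.4%, counseling alone 284/644 = 44.1% → bupropion
Overall: bupropion 1217/2693 = 45.2%, counseling alone 1075/1983 = 54.2% → counseling alone
Bupropion wins each dependence group but counseling alone wins overall — the comparison reverses. Bupropion's participants skew toward heavy smokers, which has a lower base rate.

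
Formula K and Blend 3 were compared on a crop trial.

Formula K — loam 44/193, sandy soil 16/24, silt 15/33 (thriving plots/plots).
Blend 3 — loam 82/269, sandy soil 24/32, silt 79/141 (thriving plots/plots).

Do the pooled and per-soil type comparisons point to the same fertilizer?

Loam: Formula K 44/193 = 22.8%, Blend 3 82/269 = 30.5% → Blend 3
Sandy soil: Formula K 16/24 = 66.7%, Blend 3 24/32 = 75.0% → Blend 3
Silt: Formula K 15/33 = 45.5%, Blend 3 79/141 = 56.0% → Blend 3
Overall: Formula K 75/250 = 30.0%, Blend 3 185/442 = 41.9% → Blend 3
Blend 3 wins overall and in every soil group — no reversal.

Yes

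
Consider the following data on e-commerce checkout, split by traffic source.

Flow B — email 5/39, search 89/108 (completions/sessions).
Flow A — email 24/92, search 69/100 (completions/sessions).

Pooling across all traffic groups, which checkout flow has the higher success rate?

Email: Flow B 5/39 = 12.8%, Flow A 24/92 = 26.1% → Flow A
Search: Flow B 89/108 = 82.4%, Flow A 69/100 = 69.0% → Flow B
Overall: Flow B 94/147 = 63.9%, Flow A 93/192 = 48.4% → Flow B
(Neither sweeps every traffic group, but Flow B has the higher pooled rate.)

Flow B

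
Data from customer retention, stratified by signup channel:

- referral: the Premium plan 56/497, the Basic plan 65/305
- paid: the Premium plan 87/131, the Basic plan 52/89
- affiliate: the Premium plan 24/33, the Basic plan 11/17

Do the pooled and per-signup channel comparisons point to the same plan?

No

Referral: the Premium plan 56/497 = 11.3%, the Basic plan 65/305 = 21.3% → the Basic plan
Paid: the Premium plan 87/131 = 66.4%, the Basic plan 52/89 = 58.4% → the Premium plan
Affiliate: the Premium plan 24/33 = 72.7%, the Basic plan 11/17 = 64.7% → the Premium plan
Overall: the Premium plan 167/661 = 25.3%, the Basic plan 128/411 = 31.1% → the Basic plan
Neither sweeps: the Premium plan wins 2 of 3 groups, the Basic plan wins 1. The Basic plan wins overall but not every group — no Simpson reversal.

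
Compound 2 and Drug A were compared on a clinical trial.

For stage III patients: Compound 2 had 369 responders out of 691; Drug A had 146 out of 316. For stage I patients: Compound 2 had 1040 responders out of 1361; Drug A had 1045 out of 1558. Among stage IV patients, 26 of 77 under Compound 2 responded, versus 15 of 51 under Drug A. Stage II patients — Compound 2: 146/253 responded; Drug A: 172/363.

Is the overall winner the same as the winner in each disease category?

Stage III: Compound 2 369/691 = 53.4%, Drug A 146/316 = 46.2% → Compound 2
Stage I: Compound 2 1040/1361 = 76.4%, Drug A 1045/1558 = 67.1% → Compound 2
Stage IV: Compound 2 26/77 = 33.8%, Drug A 15/51 = 29.4% → Compound 2
Stage II: Compound 2 146/253 = 57.7%, Drug A 172/363 = 47.4% → Compound 2
Overall: Compound 2 1581/2382 = 66.4%, Drug A 1378/2288 = 60.2% → Compound 2
Compound 2 wins overall and in every disease group — no reversal.

Yes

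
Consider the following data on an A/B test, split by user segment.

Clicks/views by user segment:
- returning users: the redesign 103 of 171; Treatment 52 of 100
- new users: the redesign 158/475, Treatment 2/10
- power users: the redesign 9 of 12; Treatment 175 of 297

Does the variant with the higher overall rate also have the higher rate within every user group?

No

Returning users: the redesign 103/171 = 60.2%, Treatment 52/100 = 52.0% → the redesign
New users: the redesign 158/475 = 33.3%, Treatment 2/10 = 20.0% → the redesign
Power users: the redesign 9/12 = 75.0%, Treatment 175/297 = 58.9% → the redesign
Overall: the redesign 270/658 = 41.0%, Treatment 229/407 = 56.3% → Treatment
The redesign wins each user group but Treatment wins overall — the comparison reverses. The redesign's views skew toward new users, which has a lower base rate.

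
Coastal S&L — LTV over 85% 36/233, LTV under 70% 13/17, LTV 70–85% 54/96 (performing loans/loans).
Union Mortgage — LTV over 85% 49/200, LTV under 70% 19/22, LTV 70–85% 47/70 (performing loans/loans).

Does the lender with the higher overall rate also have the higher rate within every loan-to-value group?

LTV over 85%: Coastal S&L 36/233 = 15.5%, Union Mortgage 49/200 = 24.5% → Union Mortgage
LTV under 70%: Coastal S&L 13/17 = 76.5%, Union Mortgage 19/22 = 86.4% → Union Mortgage
LTV 70–85%: Coastal S&L 54/96 = 56.2%, Union Mortgage 47/70 = 67.1% → Union Mortgage
Overall: Coastal S&L 103/346 = 29.8%, Union Mortgage 115/292 = 39.4% → Union Mortgage
Union Mortgage wins overall and in every loan-to-value group — no reversal.

Yes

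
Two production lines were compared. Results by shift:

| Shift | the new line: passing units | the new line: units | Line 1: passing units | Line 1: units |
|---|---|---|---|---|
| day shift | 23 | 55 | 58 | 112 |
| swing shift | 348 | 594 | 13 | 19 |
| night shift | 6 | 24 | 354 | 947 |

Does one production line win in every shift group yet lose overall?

Day shift: the new line 23/55 = 41.8%, Line 1 58/112 = 51.8% → Line 1
Swing shift: the new line 348/594 = 58.6%, Line 1 13/19 = 68.4% → Line 1
Night shift: the new line 6/24 = 25.0%, Line 1 354/947 = 37.4% → Line 1
Overall: the new line 377/673 = 56.0%, Line 1 425/1078 = 39.4% → the new line
Line 1 wins each shift group but the new line wins overall — the comparison reverses. Line 1's units skew toward night shift, which has a lower base rate.

Yes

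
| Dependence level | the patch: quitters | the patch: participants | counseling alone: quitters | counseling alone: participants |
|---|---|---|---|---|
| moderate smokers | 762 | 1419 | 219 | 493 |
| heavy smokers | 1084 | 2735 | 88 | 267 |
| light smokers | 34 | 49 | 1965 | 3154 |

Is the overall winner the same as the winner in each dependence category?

No

Moderate smokers: the patch 762/1419 = 53.7%, counseling alone 219/493 = 44.4% → the patch
Heavy smokers: the patch 1084/2735 = 39.6%, counseling alone 88/267 = 33.0% → the patch
Light smokers: the patch 34/49 = 69.4%, counseling alone 1965/3154 = 62.3% → the patch
Overall: the patch 1880/4203 = 44.7%, counseling alone 2272/3914 = 58.0% → counseling alone
The patch wins each dependence group but counseling alone wins overall — the comparison reverses. The patch's participants skew toward heavy smokers, which has a lower base rate.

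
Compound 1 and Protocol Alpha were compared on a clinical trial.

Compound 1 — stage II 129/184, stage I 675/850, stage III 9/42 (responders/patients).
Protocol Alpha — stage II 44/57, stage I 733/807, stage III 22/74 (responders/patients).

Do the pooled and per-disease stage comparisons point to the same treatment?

Stage II: Compound 1 129/184 = 70.1%, Protocol Alpha 44/57 = 77.2% → Protocol Alpha
Stage I: Compound 1 675/850 = 79.4%, Protocol Alpha 733/807 = 90.8% → Protocol Alpha
Stage III: Compound 1 9/42 = 21.4%, Protocol Alpha 22/74 = 29.7% → Protocol Alpha
Overall: Compound 1 813/1076 = 75.6%, Protocol Alpha 799/938 = 85.2% → Protocol Alpha
Protocol Alpha wins overall and in every disease group — no reversal.

Yes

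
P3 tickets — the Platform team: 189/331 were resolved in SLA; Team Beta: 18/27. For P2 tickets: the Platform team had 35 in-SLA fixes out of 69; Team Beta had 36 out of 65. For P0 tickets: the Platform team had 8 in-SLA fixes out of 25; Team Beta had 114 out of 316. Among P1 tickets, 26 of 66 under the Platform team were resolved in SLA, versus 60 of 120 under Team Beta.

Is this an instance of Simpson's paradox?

Yes

P3: the Platform team 189/331 = 57.1%, Team Beta 18/27 = 66.7% → Team Beta
P2: the Platform team 35/69 = 50.7%, Team Beta 36/65 = 55.4% → Team Beta
P0: the Platform team 8/25 = 32.0%, Team Beta 114/316 = 36.1% → Team Beta
P1: the Platform team 26/66 = 39.4%, Team Beta 60/120 = 50.0% → Team Beta
Overall: the Platform team 258/491 = 52.5%, Team Beta 228/528 = 43.2% → the Platform team
Team Beta wins each ticket group but the Platform team wins overall — the comparison reverses. Team Beta's tickets skew toward P0, which has a lower base rate.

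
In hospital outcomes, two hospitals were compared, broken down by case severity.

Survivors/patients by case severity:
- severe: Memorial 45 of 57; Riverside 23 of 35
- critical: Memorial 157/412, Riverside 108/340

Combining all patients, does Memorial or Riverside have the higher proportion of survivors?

Memorial

Severe: Memorial 45/57 = 78.9%, Riverside 23/35 = 65.7% → Memorial
Critical: Memorial 157/412 = 38.1%, Riverside 108/340 = 31.8% → Memorial
Overall: Memorial 202/469 = 43.1%, Riverside 131/375 = 34.9% → Memorial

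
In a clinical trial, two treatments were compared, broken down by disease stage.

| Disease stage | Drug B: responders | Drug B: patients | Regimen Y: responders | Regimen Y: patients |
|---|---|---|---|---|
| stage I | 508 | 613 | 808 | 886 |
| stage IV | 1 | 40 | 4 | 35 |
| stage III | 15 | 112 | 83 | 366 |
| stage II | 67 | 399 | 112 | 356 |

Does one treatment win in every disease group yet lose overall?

Stage I: Drug B 508/613 = 82.9%, Regimen Y 808/886 = 91.2% → Regimen Y
Stage IV: Drug B 1/40 = 2.5%, Regimen Y 4/35 = 11.4% → Regimen Y
Stage III: Drug B 15/112 = 13.4%, Regimen Y 83/366 = 22.7% → Regimen Y
Stage II: Drug B 67/399 = 16.8%, Regimen Y 112/356 = 31.5% → Regimen Y
Overall: Drug B 591/1164 = 50.8%, Regimen Y 1007/1643 = 61.3% → Regimen Y
Regimen Y wins overall and in every disease group — no reversal.

No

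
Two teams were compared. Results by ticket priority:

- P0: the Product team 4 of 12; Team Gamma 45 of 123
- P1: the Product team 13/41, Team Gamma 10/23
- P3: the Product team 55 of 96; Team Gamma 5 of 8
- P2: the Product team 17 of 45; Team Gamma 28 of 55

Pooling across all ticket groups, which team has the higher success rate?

P0: the Product team 4/12 = 33.3%, Team Gamma 45/123 = 36.6% → Team Gamma
P1: the Product team 13/41 = 31.7%, Team Gamma 10/23 = 43.5% → Team Gamma
P3: the Product team 55/96 = 57.3%, Team Gamma 5/8 = 62.5% → Team Gamma
P2: the Product team 17/45 = 37.8%, Team Gamma 28/55 = 50.9% → Team Gamma
Overall: the Product team 89/194 = 45.9%, Team Gamma 88/209 = 42.1% → the Product team
(Team Gamma wins every ticket group but the Product team wins overall — Team Gamma's tickets skew toward the low-rate P0 group.)

the Product team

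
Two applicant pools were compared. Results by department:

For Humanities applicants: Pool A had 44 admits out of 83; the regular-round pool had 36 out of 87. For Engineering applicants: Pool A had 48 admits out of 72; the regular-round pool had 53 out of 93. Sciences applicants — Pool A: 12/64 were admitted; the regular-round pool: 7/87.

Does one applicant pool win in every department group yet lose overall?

No

Humanities: Pool A 44/83 = 53.0%, the regular-round pool 36/87 = 41.4% → Pool A
Engineering: Pool A 48/72 = 66.7%, the regular-round pool 53/93 = 57.0% → Pool A
Sciences: Pool A 12/64 = 18.8%, the regular-round pool 7/87 = 8.0% → Pool A
Overall: Pool A 104/219 = 47.5%, the regular-round pool 96/267 = 36.0% → Pool A
Pool A wins overall and in every department group — no reversal.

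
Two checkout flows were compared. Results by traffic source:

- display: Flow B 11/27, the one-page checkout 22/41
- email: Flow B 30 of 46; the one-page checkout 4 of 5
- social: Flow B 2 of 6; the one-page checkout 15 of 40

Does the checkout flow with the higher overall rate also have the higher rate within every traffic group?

Display: Flow B 11/27 = 40.7%, the one-page checkout 22/41 = 53.7% → the one-page checkout
Email: Flow B 30/46 = 65.2%, the one-page checkout 4/5 = 80.0% → the one-page checkout
Social: Flow B 2/6 = 33.3%, the one-page checkout 15/40 = 37.5% → the one-page checkout
Overall: Flow B 43/79 = 54.4%, the one-page checkout 41/86 = 47.7% → Flow B
The one-page checkout wins each traffic group but Flow B wins overall — the comparison reverses. The one-page checkout's sessions skew toward social, which has a lower base rate.

No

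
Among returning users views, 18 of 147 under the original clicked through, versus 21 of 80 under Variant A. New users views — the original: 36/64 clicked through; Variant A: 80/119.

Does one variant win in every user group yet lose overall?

No

Returning users: the original 18/147 = 12.2%, Variant A 21/80 = 26.2% → Variant A
New users: the original 36/64 = 56.2%, Variant A 80/119 = 67.2% → Variant A
Overall: the original 54/211 = 25.6%, Variant A 101/199 = 50.8% → Variant A
Variant A wins overall and in every user group — no reversal.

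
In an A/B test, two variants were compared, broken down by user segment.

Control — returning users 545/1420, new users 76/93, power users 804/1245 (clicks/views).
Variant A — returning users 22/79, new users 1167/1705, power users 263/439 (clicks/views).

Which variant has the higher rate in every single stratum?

Control

Returning users: Control 545/1420 = 38.4%, Variant A 22/79 = 27.8% → Control
New users: Control 76/93 = 81.7%, Variant A 1167/1705 = 68.4% → Control
Power users: Control 804/1245 = 64.6%, Variant A 263/439 = 59.9% → Control
Control has the higher rate in all 3 groups.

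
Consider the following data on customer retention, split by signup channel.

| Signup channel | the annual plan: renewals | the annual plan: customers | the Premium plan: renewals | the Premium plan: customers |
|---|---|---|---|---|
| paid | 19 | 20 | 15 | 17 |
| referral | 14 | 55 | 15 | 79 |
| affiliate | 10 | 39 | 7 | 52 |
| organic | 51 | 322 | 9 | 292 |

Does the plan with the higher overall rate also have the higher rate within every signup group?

Yes

Paid: the annual plan 19/20 = 95.0%, the Premium plan 15/17 = 88.2% → the annual plan
Referral: the annual plan 14/55 = 25.5%, the Premium plan 15/79 = 19.0% → the annual plan
Affiliate: the annual plan 10/39 = 25.6%, the Premium plan 7/52 = 13.5% → the annual plan
Organic: the annual plan 51/322 = 15.8%, the Premium plan 9/292 = 3.1% → the annual plan
Overall: the annual plan 94/436 = 21.6%, the Premium plan 46/440 = 10.5% → the annual plan
The annual plan wins overall and in every signup group — no reversal.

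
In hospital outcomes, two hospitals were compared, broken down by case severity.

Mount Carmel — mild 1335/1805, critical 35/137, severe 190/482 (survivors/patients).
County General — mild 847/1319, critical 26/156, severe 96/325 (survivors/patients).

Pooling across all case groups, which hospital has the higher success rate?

Mild: Mount Carmel 1335/1805 = 74.0%, County General 847/1319 = 64.2% → Mount Carmel
Critical: Mount Carmel 35/137 = 25.5%, County General 26/156 = 16.7% → Mount Carmel
Severe: Mount Carmel 190/482 = 39.4%, County General 96/325 = 29.5% → Mount Carmel
Overall: Mount Carmel 1560/2424 = 64.4%, County General 969/1800 = 53.8% → Mount Carmel

Mount Carmel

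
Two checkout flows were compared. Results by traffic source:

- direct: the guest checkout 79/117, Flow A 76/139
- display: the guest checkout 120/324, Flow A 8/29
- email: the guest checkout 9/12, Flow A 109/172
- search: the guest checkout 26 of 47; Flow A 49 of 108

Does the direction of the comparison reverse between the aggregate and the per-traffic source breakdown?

Yes

Direct: the guest checkout 79/117 = 67.5%, Flow A 76/139 = 54.7% → the guest checkout
Display: the guest checkout 120/324 = 37.0%, Flow A 8/29 = 27.6% → the guest checkout
Email: the guest checkout 9/12 = 75.0%, Flow A 109/172 = 63.4% → the guest checkout
Search: the guest checkout 26/47 = 55.3%, Flow A 49/108 = 45.4% → the guest checkout
Overall: the guest checkout 234/500 = 46.8%, Flow A 242/448 = 54.0% → Flow A
The guest checkout wins each traffic group but Flow A wins overall — the comparison reverses. The guest checkout's sessions skew toward display, which has a lower base rate.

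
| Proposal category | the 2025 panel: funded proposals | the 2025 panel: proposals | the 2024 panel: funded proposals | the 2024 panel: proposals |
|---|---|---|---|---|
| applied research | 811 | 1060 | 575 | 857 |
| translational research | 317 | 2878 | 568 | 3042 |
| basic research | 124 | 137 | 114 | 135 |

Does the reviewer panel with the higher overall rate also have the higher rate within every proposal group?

Applied research: the 2025 panel 811/1060 = 76.5%, the 2024 panel 575/857 = 67.1% → the 2025 panel
Translational research: the 2025 panel 317/2878 = 11.0%, the 2024 panel 568/3042 = 18.7% → the 2024 panel
Basic research: the 2025 panel 124/137 = 90.5%, the 2024 panel 114/135 = 84.4% → the 2025 panel
Overall: the 2025 panel 1252/4075 = 30.7%, the 2024 panel 1257/4034 = 31.2% → the 2024 panel
Neither sweeps: the 2025 panel wins 2 of 3 groups, the 2024 panel wins 1. The 2024 panel wins overall but not every group — no Simpson reversal.

No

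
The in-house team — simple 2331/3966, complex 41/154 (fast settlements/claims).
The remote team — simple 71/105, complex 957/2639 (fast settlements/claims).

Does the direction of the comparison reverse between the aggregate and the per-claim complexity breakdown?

Simple: the in-house team 2331/3966 = 58.8%, the remote team 71/105 = 67.6% → the remote team
Complex: the in-house team 41/154 = 26.6%, the remote team 957/2639 = 36.3% → the remote team
Overall: the in-house team 2372/4120 = 57.6%, the remote team 1028/2744 = 37.5% → the in-house team
The remote team wins each claim group but the in-house team wins overall — the comparison reverses. The remote team's claims skew toward complex, which has a lower base rate.

Yes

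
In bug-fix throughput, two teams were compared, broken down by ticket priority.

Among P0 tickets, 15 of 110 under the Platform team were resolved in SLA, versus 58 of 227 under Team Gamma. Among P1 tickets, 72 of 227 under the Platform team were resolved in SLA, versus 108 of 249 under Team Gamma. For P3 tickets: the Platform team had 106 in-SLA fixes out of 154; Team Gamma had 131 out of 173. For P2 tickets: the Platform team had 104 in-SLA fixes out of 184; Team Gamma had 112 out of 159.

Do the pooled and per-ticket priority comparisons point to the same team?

P0: the Platform team 15/110 = 13.6%, Team Gamma 58/227 = 25.6% → Team Gamma
P1: the Platform team 72/227 = 31.7%, Team Gamma 108/249 = 43.4% → Team Gamma
P3: the Platform team 106/154 = 68.8%, Team Gamma 131/173 = 75.7% → Team Gamma
P2: the Platform team 104/184 = 56.5%, Team Gamma 112/159 = 70.4% → Team Gamma
Overall: the Platform team 297/675 = 44.0%, Team Gamma 409/808 = 50.6% → Team Gamma
Team Gamma wins overall and in every ticket group — no reversal.

Yes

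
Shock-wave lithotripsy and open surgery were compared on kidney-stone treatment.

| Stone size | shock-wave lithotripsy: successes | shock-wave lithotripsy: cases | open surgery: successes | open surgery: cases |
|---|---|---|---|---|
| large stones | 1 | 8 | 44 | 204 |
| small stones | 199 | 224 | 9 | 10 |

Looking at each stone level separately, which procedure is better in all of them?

open surgery

Large stones: shock-wave lithotripsy 1/8 = 12.5%, open surgery 44/204 = 21.6% → open surgery
Small stones: shock-wave lithotripsy 199/224 = 88.8%, open surgery 9/10 = 90.0% → open surgery
Open surgery has the higher rate in both groups.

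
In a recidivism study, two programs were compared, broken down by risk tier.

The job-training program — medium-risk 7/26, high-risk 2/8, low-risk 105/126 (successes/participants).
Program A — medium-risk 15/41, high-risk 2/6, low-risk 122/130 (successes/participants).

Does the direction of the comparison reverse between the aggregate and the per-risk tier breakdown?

Medium-risk: the job-training program 7/26 = 26.9%, Program A 15/41 = 36.6% → Program A
High-risk: the job-training program 2/8 = 25.0%, Program A 2/6 = 33.3% → Program A
Low-risk: the job-training program 105/126 = 83.3%, Program A 122/130 = 93.8% → Program A
Overall: the job-training program 114/160 = 71.2%, Program A 139/177 = 78.5% → Program A
Program A wins overall and in every risk group — no reversal.

No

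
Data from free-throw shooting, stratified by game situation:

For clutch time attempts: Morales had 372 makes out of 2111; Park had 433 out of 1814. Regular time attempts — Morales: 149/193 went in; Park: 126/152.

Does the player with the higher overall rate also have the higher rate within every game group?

Clutch time: Morales 372/2111 = 17.6%, Park 433/1814 = 23.9% → Park
Regular time: Morales 149/193 = 77.2%, Park 126/152 = 82.9% → Park
Overall: Morales 521/2304 = 22.6%, Park 559/1966 = 28.4% → Park
Park wins overall and in every game group — no reversal.

Yes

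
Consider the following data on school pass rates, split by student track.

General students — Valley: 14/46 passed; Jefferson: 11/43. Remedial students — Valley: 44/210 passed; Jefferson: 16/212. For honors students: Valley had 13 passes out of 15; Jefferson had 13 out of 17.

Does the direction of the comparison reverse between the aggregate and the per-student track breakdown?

General: Valley 14/46 = 30.4%, Jefferson 11/43 = 25.6% → Valley
Remedial: Valley 44/210 = 21.0%, Jefferson 16/212 = 7.5% → Valley
Honors: Valley 13/15 = 86.7%, Jefferson 13/17 = 76.5% → Valley
Overall: Valley 71/271 = 26.2%, Jefferson 40/272 = 14.7% → Valley
Valley wins overall and in every student group — no reversal.

No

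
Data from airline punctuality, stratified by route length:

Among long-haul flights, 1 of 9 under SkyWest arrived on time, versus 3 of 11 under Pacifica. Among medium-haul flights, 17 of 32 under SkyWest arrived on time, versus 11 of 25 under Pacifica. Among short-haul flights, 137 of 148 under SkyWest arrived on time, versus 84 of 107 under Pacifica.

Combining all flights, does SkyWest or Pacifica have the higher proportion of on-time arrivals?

Long-haul: SkyWest 1/9 = 11.1%, Pacifica 3/11 = 27.3% → Pacifica
Medium-haul: SkyWest 17/32 = 53.1%, Pacifica 11/25 = 44.0% → SkyWest
Short-haul: SkyWest 137/148 = 92.6%, Pacifica 84/107 = 78.5% → SkyWest
Overall: SkyWest 155/189 = 82.0%, Pacifica 98/143 = 68.5% → SkyWest
(Neither sweeps every route group, but SkyWest has the higher pooled rate.)

SkyWest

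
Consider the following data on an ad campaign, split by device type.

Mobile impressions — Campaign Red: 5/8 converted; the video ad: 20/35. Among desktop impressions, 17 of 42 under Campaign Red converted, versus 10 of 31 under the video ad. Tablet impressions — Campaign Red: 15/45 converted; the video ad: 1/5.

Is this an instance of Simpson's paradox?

Mobile: Campaign Red 5/8 = 62.5%, the video ad 20/35 = 57.1% → Campaign Red
Desktop: Campaign Red 17/42 = 40.5%, the video ad 10/31 = 32.3% → Campaign Red
Tablet: Campaign Red 15/45 = 33.3%, the video ad 1/5 = 20.0% → Campaign Red
Overall: Campaign Red 37/95 = 38.9%, the video ad 31/71 = 43.7% → the video ad
Campaign Red wins each device group but the video ad wins overall — the comparison reverses. Campaign Red's impressions skew toward tablet, which has a lower base rate.

Yes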